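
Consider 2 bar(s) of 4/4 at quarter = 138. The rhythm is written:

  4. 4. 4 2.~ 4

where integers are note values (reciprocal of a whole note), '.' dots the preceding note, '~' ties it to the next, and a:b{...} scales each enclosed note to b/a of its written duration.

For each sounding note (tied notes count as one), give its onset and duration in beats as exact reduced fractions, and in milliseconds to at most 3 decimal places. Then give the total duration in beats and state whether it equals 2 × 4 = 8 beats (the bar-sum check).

1) 0.0ms=0b +652.174ms=3/2b
2) 652.174ms=3/2b +652.174ms=3/2b
3) 1304.348ms=3b +434.783ms=1b
4) 1739.13ms=4b +1739.13ms=4b
Σ=8b of 8 (138bpm 4/4) — PASS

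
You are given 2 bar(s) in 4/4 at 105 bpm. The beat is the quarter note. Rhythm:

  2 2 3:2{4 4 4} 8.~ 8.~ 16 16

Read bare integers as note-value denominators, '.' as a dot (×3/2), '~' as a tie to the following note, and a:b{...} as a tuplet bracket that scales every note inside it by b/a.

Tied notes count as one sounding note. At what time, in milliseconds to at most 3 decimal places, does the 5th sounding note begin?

note 5 onset = 16/3b = 3047.619ms

1. 0.0ms @ 0 + 1142.857ms (2)
2. 1142.857ms @ 2 + 1142.857ms (2)
3. 2285.714ms @ 4 + 380.952ms (2/3)
4. 2666.667ms @ 14/3 + 380.952ms (2/3)
5. 3047.619ms @ 16/3 + 380.952ms (2/3)
6. 3428.571ms @ 6 + 1000.0ms (7/4)
7. 4428.571ms @ 31/4 + 142.857ms (1/4)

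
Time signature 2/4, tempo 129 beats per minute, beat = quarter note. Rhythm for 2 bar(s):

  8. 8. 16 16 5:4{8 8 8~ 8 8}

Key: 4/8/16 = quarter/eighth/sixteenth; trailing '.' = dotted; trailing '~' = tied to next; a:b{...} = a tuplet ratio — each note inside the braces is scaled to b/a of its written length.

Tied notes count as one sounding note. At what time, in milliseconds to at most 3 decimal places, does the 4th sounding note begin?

note 4 onset = 7/4b = 813.953ms

1. 0.0ms @ 0 + 348.837ms (3/4)
2. 348.837ms @ 3/4 + 348.837ms (3/4)
3. 697.674ms @ 3/2 + 116.279ms (1/4)
4. 813.953ms @ 7/4 + 116.279ms (1/4)
5. 930.233ms @ 2 + 186.047ms (2/5)
6. 1116.279ms @ 12/5 + 186.047ms (2/5)
7. 1302.326ms @ 14/5 + 372.093ms (4/5)
8. 1674.419ms @ 18/5 + 186.047ms (2/5)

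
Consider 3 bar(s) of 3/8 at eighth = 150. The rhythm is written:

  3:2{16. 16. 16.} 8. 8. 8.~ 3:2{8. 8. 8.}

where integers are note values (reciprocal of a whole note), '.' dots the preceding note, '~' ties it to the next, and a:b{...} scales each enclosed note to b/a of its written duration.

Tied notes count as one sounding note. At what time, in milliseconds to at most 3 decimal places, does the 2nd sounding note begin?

note 2 onset = 1/2b = 200.0ms

1. 0.0ms @ 0 + 200.0ms (1/2)
2. 200.0ms @ 1/2 + 200.0ms (1/2)
3. 400.0ms @ 1 + 200.0ms (1/2)
4. 600.0ms @ 3/2 + 600.0ms (3/2)
5. 1200.0ms @ 3 + 600.0ms (3/2)
6. 1800.0ms @ 9/2 + 1000.0ms (5/2)
7. 2800.0ms @ 7 + 400.0ms (1)
8. 3200.0ms @ 8 + 400.0ms (1)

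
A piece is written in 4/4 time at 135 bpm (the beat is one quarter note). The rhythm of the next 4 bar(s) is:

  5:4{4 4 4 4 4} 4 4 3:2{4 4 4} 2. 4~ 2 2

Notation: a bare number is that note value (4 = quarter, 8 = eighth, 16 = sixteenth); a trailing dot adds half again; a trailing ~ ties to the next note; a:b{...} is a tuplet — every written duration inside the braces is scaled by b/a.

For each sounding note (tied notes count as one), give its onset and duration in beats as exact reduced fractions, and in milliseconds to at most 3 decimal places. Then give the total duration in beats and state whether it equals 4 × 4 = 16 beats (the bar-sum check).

1) 0.0ms=0b +355.556ms=4/5b
2) 355.556ms=4/5b +355.556ms=4/5b
3) 711.111ms=8/5b +355.556ms=4/5b
4) 1066.667ms=12/5b +355.556ms=4/5b
5) 1422.222ms=16/5b +355.556ms=4/5b
6) 1777.778ms=4b +444.444ms=1b
7) 2222.222ms=5b +444.444ms=1b
8) 2666.667ms=6b +296.296ms=2/3b
9) 2962.963ms=20/3b +296.296ms=2/3b
10) 3259.259ms=22/3b +296.296ms=2/3b
11) 3555.556ms=8b +1333.333ms=3b
12) 4888.889ms=11b +1333.333ms=3b
13) 6222.222ms=14b +888.889ms=2b
Σ=16b of 16 (135bpm 4/4) — PASS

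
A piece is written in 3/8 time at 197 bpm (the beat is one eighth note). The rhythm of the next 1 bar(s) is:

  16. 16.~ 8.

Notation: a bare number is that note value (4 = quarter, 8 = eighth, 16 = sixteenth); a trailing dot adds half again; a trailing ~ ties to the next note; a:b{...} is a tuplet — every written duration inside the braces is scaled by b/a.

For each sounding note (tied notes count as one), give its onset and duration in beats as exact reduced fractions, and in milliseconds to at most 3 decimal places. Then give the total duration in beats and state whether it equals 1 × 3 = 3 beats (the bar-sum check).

1) 0.0ms=0b +228.426ms=3/4b
2) 228.426ms=3/4b +685.279ms=9/4b
Σ=3b of 3 (197bpm 3/8) — PASS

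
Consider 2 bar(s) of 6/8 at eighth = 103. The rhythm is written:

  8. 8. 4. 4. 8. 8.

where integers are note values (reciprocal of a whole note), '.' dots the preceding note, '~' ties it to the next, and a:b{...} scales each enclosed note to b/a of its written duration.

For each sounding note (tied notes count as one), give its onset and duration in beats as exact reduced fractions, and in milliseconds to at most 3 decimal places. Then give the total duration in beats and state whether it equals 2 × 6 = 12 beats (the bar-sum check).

1) 0.0ms=0b +873.786ms=3/2b
2) 873.786ms=3/2b +873.786ms=3/2b
3) 1747.573ms=3b +1747.573ms=3b
4) 3495.146ms=6b +1747.573ms=3b
5) 5242.718ms=9b +873.786ms=3/2b
6) 6116.505ms=21/2b +873.786ms=3/2b
Σ=12b of 12 (103bpm 6/8) — PASS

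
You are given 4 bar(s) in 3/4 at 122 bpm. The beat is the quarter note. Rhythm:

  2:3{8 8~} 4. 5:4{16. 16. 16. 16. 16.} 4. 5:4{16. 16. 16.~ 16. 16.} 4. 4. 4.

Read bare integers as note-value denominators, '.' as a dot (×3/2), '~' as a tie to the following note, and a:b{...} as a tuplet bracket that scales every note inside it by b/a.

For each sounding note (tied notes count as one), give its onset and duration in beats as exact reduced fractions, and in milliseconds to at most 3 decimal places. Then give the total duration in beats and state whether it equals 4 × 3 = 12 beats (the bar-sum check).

1) 0.0ms=0b +368.852ms=3/4b
2) 368.852ms=3/4b +1106.557ms=9/4b
3) 1475.41ms=3b +147.541ms=3/10b
4) 1622.951ms=33/10b +147.541ms=3/10b
5) 1770.492ms=18/5b +147.541ms=3/10b
6) 1918.033ms=39/10b +147.541ms=3/10b
7) 2065.574ms=21/5b +147.541ms=3/10b
8) 2213.115ms=9/2b +737.705ms=3/2b
9) 2950.82ms=6b +147.541ms=3/10b
10) 3098.361ms=63/10b +147.541ms=3/10b
11) 3245.902ms=33/5b +295.082ms=3/5b
12) 3540.984ms=36/5b +147.541ms=3/10b
13) 3688.525ms=15/2b +737.705ms=3/2b
14) 4426.23ms=9b +737.705ms=3/2b
15) 5163.934ms=21/2b +737.705ms=3/2b
Σ=12b of 12 (122bpm 3/4) — PASS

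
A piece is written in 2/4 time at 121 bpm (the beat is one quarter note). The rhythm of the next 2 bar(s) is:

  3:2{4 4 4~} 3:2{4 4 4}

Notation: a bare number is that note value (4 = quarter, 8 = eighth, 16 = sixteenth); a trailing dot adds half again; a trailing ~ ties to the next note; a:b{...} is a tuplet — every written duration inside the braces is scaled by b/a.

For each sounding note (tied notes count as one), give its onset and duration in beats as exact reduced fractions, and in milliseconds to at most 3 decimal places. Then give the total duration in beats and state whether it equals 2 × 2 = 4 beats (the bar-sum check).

1) 0.0ms=0b +330.579ms=2/3b
2) 330.579ms=2/3b +330.579ms=2/3b
3) 661.157ms=4/3b +661.157ms=4/3b
4) 1322.314ms=8/3b +330.579ms=2/3b
5) 1652.893ms=10/3b +330.579ms=2/3b
Σ=4b of 4 (121bpm 2/4) — PASS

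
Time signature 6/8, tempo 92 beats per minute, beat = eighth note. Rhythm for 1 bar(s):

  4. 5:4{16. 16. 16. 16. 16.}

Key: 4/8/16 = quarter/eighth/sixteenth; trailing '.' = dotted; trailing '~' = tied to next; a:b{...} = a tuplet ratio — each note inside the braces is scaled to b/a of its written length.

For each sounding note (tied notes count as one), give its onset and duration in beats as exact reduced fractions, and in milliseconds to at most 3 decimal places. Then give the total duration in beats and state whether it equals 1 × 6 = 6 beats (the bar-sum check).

1) 0.0ms=0b +1956.522ms=3b
2) 1956.522ms=3b +391.304ms=3/5b
3) 2347.826ms=18/5b +391.304ms=3/5b
4) 2739.13ms=21/5b +391.304ms=3/5b
5) 3130.435ms=24/5b +391.304ms=3/5b
6) 3521.739ms=27/5b +391.304ms=3/5b
Σ=6b of 6 (92bpm 6/8) — PASS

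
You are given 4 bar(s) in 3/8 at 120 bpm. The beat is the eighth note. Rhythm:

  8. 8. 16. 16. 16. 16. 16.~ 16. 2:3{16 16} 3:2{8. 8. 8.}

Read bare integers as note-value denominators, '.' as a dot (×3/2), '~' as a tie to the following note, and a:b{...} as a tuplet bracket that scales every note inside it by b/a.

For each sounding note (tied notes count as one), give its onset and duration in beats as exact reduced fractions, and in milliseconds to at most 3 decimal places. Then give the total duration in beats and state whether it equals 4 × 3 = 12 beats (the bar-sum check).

1) 0.0ms=0b +750.0ms=3/2b
2) 750.0ms=3/2b +750.0ms=3/2b
3) 1500.0ms=3b +375.0ms=3/4b
4) 1875.0ms=15/4b +375.0ms=3/4b
5) 2250.0ms=9/2b +375.0ms=3/4b
6) 2625.0ms=21/4b +375.0ms=3/4b
7) 3000.0ms=6b +750.0ms=3/2b
8) 3750.0ms=15/2b +375.0ms=3/4b
9) 4125.0ms=33/4b +375.0ms=3/4b
10) 4500.0ms=9b +500.0ms=1b
11) 5000.0ms=10b +500.0ms=1b
12) 5500.0ms=11b +500.0ms=1b
Σ=12b of 12 (120bpm 3/8) — PASS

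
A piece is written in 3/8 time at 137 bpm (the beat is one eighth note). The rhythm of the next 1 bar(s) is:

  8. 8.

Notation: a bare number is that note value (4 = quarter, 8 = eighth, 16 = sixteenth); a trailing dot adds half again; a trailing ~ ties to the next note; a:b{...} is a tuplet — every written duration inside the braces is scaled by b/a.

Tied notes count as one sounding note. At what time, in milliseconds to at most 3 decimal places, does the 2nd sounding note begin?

note 2 onset = 3/2b = 656.934ms

1. 0.0ms @ 0 + 656.934ms (3/2)
2. 656.934ms @ 3/2 + 656.934ms (3/2)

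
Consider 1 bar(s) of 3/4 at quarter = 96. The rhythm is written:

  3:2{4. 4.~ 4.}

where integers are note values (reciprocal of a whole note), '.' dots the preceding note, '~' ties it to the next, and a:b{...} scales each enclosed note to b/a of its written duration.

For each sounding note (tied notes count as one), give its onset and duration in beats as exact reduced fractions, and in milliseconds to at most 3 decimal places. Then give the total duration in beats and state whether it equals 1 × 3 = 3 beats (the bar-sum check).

1) 0.0ms=0b +625.0ms=1b
2) 625.0ms=1b +1250.0ms=2b
Σ=3b of 3 (96bpm 3/4) — PASS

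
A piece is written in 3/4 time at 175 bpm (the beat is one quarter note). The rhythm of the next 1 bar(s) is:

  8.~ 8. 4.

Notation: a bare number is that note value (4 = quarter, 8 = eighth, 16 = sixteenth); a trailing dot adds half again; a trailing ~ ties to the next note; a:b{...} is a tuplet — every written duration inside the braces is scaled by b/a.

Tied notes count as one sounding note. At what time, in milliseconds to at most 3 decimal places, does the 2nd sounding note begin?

note 2 onset = 3/2b = 514.286ms

1. 0.0ms @ 0 + 514.286ms (3/2)
2. 514.286ms @ 3/2 + 514.286ms (3/2)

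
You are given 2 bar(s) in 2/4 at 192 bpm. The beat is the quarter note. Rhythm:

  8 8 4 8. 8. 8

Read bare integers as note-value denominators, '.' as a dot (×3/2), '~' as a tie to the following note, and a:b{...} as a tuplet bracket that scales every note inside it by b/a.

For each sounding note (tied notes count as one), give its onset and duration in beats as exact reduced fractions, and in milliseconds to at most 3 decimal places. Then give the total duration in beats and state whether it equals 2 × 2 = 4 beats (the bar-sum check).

1) 0.0ms=0b +156.25ms=1/2b
2) 156.25ms=1/2b +156.25ms=1/2b
3) 312.5ms=1b +312.5ms=1b
4) 625.0ms=2b +234.375ms=3/4b
5) 859.375ms=11/4b +234.375ms=3/4b
6) 1093.75ms=7/2b +156.25ms=1/2b
Σ=4b of 4 (192bpm 2/4) — PASS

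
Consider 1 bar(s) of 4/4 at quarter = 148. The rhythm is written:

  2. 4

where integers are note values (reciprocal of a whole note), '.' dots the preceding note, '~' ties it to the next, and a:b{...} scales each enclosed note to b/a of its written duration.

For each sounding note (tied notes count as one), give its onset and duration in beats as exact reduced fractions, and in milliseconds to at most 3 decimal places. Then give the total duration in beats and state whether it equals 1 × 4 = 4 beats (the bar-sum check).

1) 0.0ms=0b +1216.216ms=3b
2) 1216.216ms=3b +405.405ms=1b
Σ=4b of 4 (148bpm 4/4) — PASS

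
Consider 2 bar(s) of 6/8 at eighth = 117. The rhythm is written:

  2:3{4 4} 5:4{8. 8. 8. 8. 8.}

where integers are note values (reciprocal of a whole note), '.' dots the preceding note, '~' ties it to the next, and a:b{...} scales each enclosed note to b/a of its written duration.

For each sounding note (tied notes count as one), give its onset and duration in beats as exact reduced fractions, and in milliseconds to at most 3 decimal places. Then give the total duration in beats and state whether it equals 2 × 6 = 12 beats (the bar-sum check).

1) 0.0ms=0b +1538.462ms=3b
2) 1538.462ms=3b +1538.462ms=3b
3) 3076.923ms=6b +615.385ms=6/5b
4) 3692.308ms=36/5b +615.385ms=6/5b
5) 4307.692ms=42/5b +615.385ms=6/5b
6) 4923.077ms=48/5b +615.385ms=6/5b
7) 5538.462ms=54/5b +615.385ms=6/5b
Σ=12b of 12 (117bpm 6/8) — PASS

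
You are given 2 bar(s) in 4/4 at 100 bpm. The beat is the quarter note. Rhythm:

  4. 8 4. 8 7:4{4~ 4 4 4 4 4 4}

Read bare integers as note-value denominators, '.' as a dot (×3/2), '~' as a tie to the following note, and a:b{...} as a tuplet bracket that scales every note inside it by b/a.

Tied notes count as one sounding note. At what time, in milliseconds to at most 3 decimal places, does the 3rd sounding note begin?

note 3 onset = 2b = 1200.0ms

1. 0.0ms @ 0 + 900.0ms (3/2)
2. 900.0ms @ 3/2 + 300.0ms (1/2)
3. 1200.0ms @ 2 + 900.0ms (3/2)
4. 2100.0ms @ 7/2 + 300.0ms (1/2)
5. 2400.0ms @ 4 + 685.714ms (8/7)
6. 3085.714ms @ 36/7 + 342.857ms (4/7)
7. 3428.571ms @ 40/7 + 342.857ms (4/7)
8. 3771.429ms @ 44/7 + 342.857ms (4/7)
9. 4114.286ms @ 48/7 + 342.857ms (4/7)
10. 4457.143ms @ 52/7 + 342.857ms (4/7)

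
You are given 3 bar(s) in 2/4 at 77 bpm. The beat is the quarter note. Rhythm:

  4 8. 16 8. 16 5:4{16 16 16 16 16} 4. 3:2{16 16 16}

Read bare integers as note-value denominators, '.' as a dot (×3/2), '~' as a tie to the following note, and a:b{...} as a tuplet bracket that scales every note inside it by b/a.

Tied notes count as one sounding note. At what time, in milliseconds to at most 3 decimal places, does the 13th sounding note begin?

note 13 onset = 17/3b = 4415.584ms

1. 0.0ms @ 0 + 779.221ms (1)
2. 779.221ms @ 1 + 584.416ms (3/4)
3. 1363.636ms @ 7/4 + 194.805ms (1/4)
4. 1558.442ms @ 2 + 584.416ms (3/4)
5. 2142.857ms @ 11/4 + 194.805ms (1/4)
6. 2337.662ms @ 3 + 155.844ms (1/5)
7. 2493.506ms @ 16/5 + 155.844ms (1/5)
8. 2649.351ms @ 17/5 + 155.844ms (1/5)
9. 2805.195ms @ 18/5 + 155.844ms (1/5)
10. 2961.039ms @ 19/5 + 155.844ms (1/5)
11. 3116.883ms @ 4 + 1168.831ms (3/2)
12. 4285.714ms @ 11/2 + 129.87ms (1/6)
13. 4415.584ms @ 17/3 + 129.87ms (1/6)
14. 4545.455ms @ 35/6 + 129.87ms (1/6)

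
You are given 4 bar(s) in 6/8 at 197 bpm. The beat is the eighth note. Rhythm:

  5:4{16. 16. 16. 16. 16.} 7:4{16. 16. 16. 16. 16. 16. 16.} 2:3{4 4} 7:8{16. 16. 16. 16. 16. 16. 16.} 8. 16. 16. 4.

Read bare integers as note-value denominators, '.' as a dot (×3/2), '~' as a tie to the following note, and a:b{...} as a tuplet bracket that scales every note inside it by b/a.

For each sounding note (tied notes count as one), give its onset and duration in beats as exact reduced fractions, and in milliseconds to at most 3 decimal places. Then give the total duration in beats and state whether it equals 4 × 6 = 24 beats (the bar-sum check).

1) 0.0ms=0b +182.741ms=3/5b
2) 182.741ms=3/5b +182.741ms=3/5b
3) 365.482ms=6/5b +182.741ms=3/5b
4) 548.223ms=9/5b +182.741ms=3/5b
5) 730.964ms=12/5b +182.741ms=3/5b
6) 913.706ms=3b +130.529ms=3/7b
7) 1044.235ms=24/7b +130.529ms=3/7b
8) 1174.764ms=27/7b +130.529ms=3/7b
9) 1305.294ms=30/7b +130.529ms=3/7b
10) 1435.823ms=33/7b +130.529ms=3/7b
11) 1566.352ms=36/7b +130.529ms=3/7b
12) 1696.882ms=39/7b +130.529ms=3/7b
13) 1827.411ms=6b +913.706ms=3b
14) 2741.117ms=9b +913.706ms=3b
15) 3654.822ms=12b +261.059ms=6/7b
16) 3915.881ms=90/7b +261.059ms=6/7b
17) 4176.94ms=96/7b +261.059ms=6/7b
18) 4437.999ms=102/7b +261.059ms=6/7b
19) 4699.057ms=108/7b +261.059ms=6/7b
20) 4960.116ms=114/7b +261.059ms=6/7b
21) 5221.175ms=120/7b +261.059ms=6/7b
22) 5482.234ms=18b +456.853ms=3/2b
23) 5939.086ms=39/2b +228.426ms=3/4b
24) 6167.513ms=81/4b +228.426ms=3/4b
25) 6395.939ms=21b +913.706ms=3b
Σ=24b of 24 (197bpm 6/8) — PASS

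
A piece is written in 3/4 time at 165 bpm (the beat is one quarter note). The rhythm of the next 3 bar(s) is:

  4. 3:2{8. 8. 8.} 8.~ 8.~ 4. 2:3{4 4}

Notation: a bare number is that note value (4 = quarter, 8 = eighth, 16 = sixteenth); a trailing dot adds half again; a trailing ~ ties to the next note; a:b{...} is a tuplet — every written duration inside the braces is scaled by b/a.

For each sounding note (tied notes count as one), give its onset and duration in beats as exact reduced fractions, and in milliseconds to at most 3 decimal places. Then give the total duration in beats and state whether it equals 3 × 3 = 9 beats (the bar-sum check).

1) 0.0ms=0b +545.455ms=3/2b
2) 545.455ms=3/2b +181.818ms=1/2b
3) 727.273ms=2b +181.818ms=1/2b
4) 909.091ms=5/2b +181.818ms=1/2b
5) 1090.909ms=3b +1090.909ms=3b
6) 2181.818ms=6b +545.455ms=3/2b
7) 2727.273ms=15/2b +545.455ms=3/2b
Σ=9b of 9 (165bpm 3/4) — PASS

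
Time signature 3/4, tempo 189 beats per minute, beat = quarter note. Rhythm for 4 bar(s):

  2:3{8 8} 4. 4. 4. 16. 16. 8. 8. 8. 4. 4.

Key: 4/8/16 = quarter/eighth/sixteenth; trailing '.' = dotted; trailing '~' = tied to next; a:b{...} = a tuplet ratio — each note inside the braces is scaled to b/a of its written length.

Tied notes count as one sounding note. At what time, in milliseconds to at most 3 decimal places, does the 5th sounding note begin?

note 5 onset = 9/2b = 1428.571ms

1. 0.0ms @ 0 + 238.095ms (3/4)
2. 238.095ms @ 3/4 + 238.095ms (3/4)
3. 476.19ms @ 3/2 + 476.19ms (3/2)
4. 952.381ms @ 3 + 476.19ms (3/2)
5. 1428.571ms @ 9/2 + 476.19ms (3/2)
6. 1904.762ms @ 6 + 119.048ms (3/8)
7. 2023.81ms @ 51/8 + 119.048ms (3/8)
8. 2142.857ms @ 27/4 + 238.095ms (3/4)
9. 2380.952ms @ 15/2 + 238.095ms (3/4)
10. 2619.048ms @ 33/4 + 238.095ms (3/4)
11. 2857.143ms @ 9 + 476.19ms (3/2)
12. 3333.333ms @ 21/2 + 476.19ms (3/2)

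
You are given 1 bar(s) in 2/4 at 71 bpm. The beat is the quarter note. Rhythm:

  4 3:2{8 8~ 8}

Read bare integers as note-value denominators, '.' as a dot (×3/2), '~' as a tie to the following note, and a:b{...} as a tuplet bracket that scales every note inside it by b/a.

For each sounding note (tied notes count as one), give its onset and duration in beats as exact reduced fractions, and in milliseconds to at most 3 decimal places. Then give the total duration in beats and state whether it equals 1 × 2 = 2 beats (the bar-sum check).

1) 0.0ms=0b +845.07ms=1b
2) 845.07ms=1b +281.69ms=1/3b
3) 1126.761ms=4/3b +563.38ms=2/3b
Σ=2b of 2 (71bpm 2/4) — PASS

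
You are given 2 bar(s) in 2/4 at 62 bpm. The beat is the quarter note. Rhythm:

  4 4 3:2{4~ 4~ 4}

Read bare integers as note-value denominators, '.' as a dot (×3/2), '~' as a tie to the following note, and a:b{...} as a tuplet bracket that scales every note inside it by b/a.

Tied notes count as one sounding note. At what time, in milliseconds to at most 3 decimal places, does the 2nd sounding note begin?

note 2 onset = 1b = 967.742ms

1. 0.0ms @ 0 + 967.742ms (1)
2. 967.742ms @ 1 + 967.742ms (1)
3. 1935.484ms @ 2 + 1935.484ms (2)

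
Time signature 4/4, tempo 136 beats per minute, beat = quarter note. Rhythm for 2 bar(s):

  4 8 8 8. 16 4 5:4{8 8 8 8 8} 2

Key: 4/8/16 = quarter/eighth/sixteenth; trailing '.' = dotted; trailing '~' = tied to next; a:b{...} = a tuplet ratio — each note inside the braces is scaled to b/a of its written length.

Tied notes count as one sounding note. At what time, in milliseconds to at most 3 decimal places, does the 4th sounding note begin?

1. 0.0ms @ 0 + 441.176ms (1)
2. 441.176ms @ 1 + 220.588ms (1/2)
3. 661.765ms @ 3/2 + 220.588ms (1/2)
4. 882.353ms @ 2 + 330.882ms (3/4)
5. 1213.235ms @ 11/4 + 110.294ms (1/4)
6. 1323.529ms @ 3 + 441.176ms (1)
7. 1764.706ms @ 4 + 176.471ms (2/5)
8. 1941.176ms @ 22/5 + 176.471ms (2/5)
9. 2117.647ms @ 24/5 + 176.471ms (2/5)
10. 2294.118ms @ 26/5 + 176.471ms (2/5)
11. 2470.588ms @ 28/5 + 176.471ms (2/5)
12. 2647.059ms @ 6 + 882.353ms (2)

note 4 onset = 2b = 882.353ms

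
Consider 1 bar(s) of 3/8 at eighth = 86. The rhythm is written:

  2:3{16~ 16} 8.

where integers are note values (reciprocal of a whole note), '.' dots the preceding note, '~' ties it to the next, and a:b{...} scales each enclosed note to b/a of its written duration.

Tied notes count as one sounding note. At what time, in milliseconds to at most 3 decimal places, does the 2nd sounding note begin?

note 2 onset = 3/2b = 1046.512ms

1. 0.0ms @ 0 + 1046.512ms (3/2)
2. 1046.512ms @ 3/2 + 1046.512ms (3/2)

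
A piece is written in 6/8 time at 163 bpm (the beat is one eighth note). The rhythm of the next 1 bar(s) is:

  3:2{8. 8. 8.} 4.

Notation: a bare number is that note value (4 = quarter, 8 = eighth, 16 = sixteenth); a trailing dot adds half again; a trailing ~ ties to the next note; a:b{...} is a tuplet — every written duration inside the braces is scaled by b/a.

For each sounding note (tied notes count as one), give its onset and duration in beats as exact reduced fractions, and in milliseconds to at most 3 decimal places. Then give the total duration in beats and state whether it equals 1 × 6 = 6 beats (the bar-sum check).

1) 0.0ms=0b +368.098ms=1b
2) 368.098ms=1b +368.098ms=1b
3) 736.196ms=2b +368.098ms=1b
4) 1104.294ms=3b +1104.294ms=3b
Σ=6b of 6 (163bpm 6/8) — PASS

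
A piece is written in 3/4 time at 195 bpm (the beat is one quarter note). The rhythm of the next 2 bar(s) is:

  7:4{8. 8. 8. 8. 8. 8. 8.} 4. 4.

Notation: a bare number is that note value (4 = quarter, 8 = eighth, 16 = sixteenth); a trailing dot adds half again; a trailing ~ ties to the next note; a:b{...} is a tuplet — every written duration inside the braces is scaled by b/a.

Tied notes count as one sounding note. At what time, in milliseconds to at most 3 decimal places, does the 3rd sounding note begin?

note 3 onset = 6/7b = 263.736ms

1. 0.0ms @ 0 + 131.868ms (3/7)
2. 131.868ms @ 3/7 + 131.868ms (3/7)
3. 263.736ms @ 6/7 + 131.868ms (3/7)
4. 395.604ms @ 9/7 + 131.868ms (3/7)
5. 527.473ms @ 12/7 + 131.868ms (3/7)
6. 659.341ms @ 15/7 + 131.868ms (3/7)
7. 791.209ms @ 18/7 + 131.868ms (3/7)
8. 923.077ms @ 3 + 461.538ms (3/2)
9. 1384.615ms @ 9/2 + 461.538ms (3/2)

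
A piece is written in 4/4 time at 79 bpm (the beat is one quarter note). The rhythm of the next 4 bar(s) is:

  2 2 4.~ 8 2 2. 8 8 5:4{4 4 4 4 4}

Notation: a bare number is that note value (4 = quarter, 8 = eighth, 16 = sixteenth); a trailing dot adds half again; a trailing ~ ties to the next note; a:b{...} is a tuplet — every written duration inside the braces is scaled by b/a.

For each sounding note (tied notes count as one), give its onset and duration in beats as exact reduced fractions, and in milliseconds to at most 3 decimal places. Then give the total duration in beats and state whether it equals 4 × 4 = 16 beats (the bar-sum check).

1) 0.0ms=0b +1518.987ms=2b
2) 1518.987ms=2b +1518.987ms=2b
3) 3037.975ms=4b +1518.987ms=2b
4) 4556.962ms=6b +1518.987ms=2b
5) 6075.949ms=8b +2278.481ms=3b
6) 8354.43ms=11b +379.747ms=1/2b
7) 8734.177ms=23/2b +379.747ms=1/2b
8) 9113.924ms=12b +607.595ms=4/5b
9) 9721.519ms=64/5b +607.595ms=4/5b
10) 10329.114ms=68/5b +607.595ms=4/5b
11) 10936.709ms=72/5b +607.595ms=4/5b
12) 11544.304ms=76/5b +607.595ms=4/5b
Σ=16b of 16 (79bpm 4/4) — PASS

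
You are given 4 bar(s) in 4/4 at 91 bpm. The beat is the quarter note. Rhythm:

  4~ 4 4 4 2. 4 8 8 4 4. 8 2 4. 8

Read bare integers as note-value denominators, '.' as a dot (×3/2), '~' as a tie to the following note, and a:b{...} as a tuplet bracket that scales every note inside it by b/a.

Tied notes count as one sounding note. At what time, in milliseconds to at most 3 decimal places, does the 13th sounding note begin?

1. 0.0ms @ 0 + 1318.681ms (2)
2. 1318.681ms @ 2 + 659.341ms (1)
3. 1978.022ms @ 3 + 659.341ms (1)
4. 2637.363ms @ 4 + 1978.022ms (3)
5. 4615.385ms @ 7 + 659.341ms (1)
6. 5274.725ms @ 8 + 329.67ms (1/2)
7. 5604.396ms @ 17/2 + 329.67ms (1/2)
8. 5934.066ms @ 9 + 659.341ms (1)
9. 6593.407ms @ 10 + 989.011ms (3/2)
10. 7582.418ms @ 23/2 + 329.67ms (1/2)
11. 7912.088ms @ 12 + 1318.681ms (2)
12. 9230.769ms @ 14 + 989.011ms (3/2)
13. 10219.78ms @ 31/2 + 329.67ms (1/2)

note 13 onset = 31/2b = 10219.78ms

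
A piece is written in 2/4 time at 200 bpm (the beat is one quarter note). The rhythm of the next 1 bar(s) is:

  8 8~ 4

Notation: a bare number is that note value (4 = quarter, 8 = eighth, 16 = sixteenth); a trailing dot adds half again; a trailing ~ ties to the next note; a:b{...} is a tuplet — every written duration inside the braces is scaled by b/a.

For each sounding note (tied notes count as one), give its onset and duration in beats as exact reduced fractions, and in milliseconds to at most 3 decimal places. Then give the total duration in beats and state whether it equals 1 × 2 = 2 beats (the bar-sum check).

1) 0.0ms=0b +150.0ms=1/2b
2) 150.0ms=1/2b +450.0ms=3/2b
Σ=2b of 2 (200bpm 2/4) — PASS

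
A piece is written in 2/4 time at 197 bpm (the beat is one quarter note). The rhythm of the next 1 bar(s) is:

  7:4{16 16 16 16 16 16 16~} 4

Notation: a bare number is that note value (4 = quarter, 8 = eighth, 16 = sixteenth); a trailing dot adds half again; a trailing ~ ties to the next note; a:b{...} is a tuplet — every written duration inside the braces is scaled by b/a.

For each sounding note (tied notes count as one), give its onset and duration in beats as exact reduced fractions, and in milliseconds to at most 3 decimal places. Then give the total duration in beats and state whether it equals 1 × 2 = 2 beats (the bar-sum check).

1) 0.0ms=0b +43.51ms=1/7b
2) 43.51ms=1/7b +43.51ms=1/7b
3) 87.02ms=2/7b +43.51ms=1/7b
4) 130.529ms=3/7b +43.51ms=1/7b
5) 174.039ms=4/7b +43.51ms=1/7b
6) 217.549ms=5/7b +43.51ms=1/7b
7) 261.059ms=6/7b +348.078ms=8/7b
Σ=2b of 2 (197bpm 2/4) — PASS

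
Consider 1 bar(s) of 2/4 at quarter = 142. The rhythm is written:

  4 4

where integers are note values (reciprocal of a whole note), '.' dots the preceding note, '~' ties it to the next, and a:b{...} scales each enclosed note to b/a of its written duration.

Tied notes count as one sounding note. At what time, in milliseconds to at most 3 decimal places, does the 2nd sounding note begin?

1. 0.0ms @ 0 + 422.535ms (1)
2. 422.535ms @ 1 + 422.535ms (1)

note 2 onset = 1b = 422.535ms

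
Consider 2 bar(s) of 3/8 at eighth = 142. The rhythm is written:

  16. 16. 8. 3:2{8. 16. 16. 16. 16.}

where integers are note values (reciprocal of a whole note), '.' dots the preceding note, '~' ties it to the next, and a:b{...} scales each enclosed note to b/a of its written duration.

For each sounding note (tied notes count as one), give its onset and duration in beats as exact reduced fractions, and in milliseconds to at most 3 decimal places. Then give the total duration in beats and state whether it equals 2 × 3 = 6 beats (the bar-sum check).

1) 0.0ms=0b +316.901ms=3/4b
2) 316.901ms=3/4b +316.901ms=3/4b
3) 633.803ms=3/2b +633.803ms=3/2b
4) 1267.606ms=3b +422.535ms=1b
5) 1690.141ms=4b +211.268ms=1/2b
6) 1901.408ms=9/2b +211.268ms=1/2b
7) 2112.676ms=5b +211.268ms=1/2b
8) 2323.944ms=11/2b +211.268ms=1/2b
Σ=6b of 6 (142bpm 3/8) — PASS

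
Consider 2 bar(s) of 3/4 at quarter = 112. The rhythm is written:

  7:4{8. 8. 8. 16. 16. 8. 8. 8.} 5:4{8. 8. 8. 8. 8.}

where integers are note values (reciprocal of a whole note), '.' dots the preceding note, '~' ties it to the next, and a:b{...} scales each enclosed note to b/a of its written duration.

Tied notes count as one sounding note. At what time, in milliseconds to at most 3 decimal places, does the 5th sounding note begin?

1. 0.0ms @ 0 + 229.592ms (3/7)
2. 229.592ms @ 3/7 + 229.592ms (3/7)
3. 459.184ms @ 6/7 + 229.592ms (3/7)
4. 688.776ms @ 9/7 + 114.796ms (3/14)
5. 803.571ms @ 3/2 + 114.796ms (3/14)
6. 918.367ms @ 12/7 + 229.592ms (3/7)
7. 1147.959ms @ 15/7 + 229.592ms (3/7)
8. 1377.551ms @ 18/7 + 229.592ms (3/7)
9. 1607.143ms @ 3 + 321.429ms (3/5)
10. 1928.571ms @ 18/5 + 321.429ms (3/5)
11. 2250.0ms @ 21/5 + 321.429ms (3/5)
12. 2571.429ms @ 24/5 + 321.429ms (3/5)
13. 2892.857ms @ 27/5 + 321.429ms (3/5)

note 5 onset = 3/2b = 803.571ms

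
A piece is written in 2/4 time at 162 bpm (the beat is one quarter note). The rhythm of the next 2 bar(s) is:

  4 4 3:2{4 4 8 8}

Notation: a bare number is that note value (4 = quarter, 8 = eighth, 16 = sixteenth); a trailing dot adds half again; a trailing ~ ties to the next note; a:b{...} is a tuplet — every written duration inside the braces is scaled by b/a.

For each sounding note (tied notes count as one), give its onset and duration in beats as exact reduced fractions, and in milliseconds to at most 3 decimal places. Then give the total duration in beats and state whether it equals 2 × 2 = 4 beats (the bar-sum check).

1) 0.0ms=0b +370.37ms=1b
2) 370.37ms=1b +370.37ms=1b
3) 740.741ms=2b +246.914ms=2/3b
4) 987.654ms=8/3b +246.914ms=2/3b
5) 1234.568ms=10/3b +123.457ms=1/3b
6) 1358.025ms=11/3b +123.457ms=1/3b
Σ=4b of 4 (162bpm 2/4) — PASS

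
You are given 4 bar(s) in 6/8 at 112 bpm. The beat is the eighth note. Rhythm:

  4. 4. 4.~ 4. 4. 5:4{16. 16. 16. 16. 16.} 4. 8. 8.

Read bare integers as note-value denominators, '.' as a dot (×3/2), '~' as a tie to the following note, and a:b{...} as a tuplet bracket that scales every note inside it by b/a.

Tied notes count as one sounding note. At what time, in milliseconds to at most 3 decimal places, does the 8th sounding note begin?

1. 0.0ms @ 0 + 1607.143ms (3)
2. 1607.143ms @ 3 + 1607.143ms (3)
3. 3214.286ms @ 6 + 3214.286ms (6)
4. 6428.571ms @ 12 + 1607.143ms (3)
5. 8035.714ms @ 15 + 321.429ms (3/5)
6. 8357.143ms @ 78/5 + 321.429ms (3/5)
7. 8678.571ms @ 81/5 + 321.429ms (3/5)
8. 9000.0ms @ 84/5 + 321.429ms (3/5)
9. 9321.429ms @ 87/5 + 321.429ms (3/5)
10. 9642.857ms @ 18 + 1607.143ms (3)
11. 11250.0ms @ 21 + 803.571ms (3/2)
12. 12053.571ms @ 45/2 + 803.571ms (3/2)

note 8 onset = 84/5b = 9000.0ms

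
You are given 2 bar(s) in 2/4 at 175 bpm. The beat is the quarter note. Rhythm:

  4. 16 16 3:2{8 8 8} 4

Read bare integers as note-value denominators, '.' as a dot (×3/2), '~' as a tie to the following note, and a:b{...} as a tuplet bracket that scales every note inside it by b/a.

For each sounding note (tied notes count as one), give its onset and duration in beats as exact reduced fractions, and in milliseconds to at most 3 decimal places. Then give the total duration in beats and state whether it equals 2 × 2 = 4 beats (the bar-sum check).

1) 0.0ms=0b +514.286ms=3/2b
2) 514.286ms=3/2b +85.714ms=1/4b
3) 600.0ms=7/4b +85.714ms=1/4b
4) 685.714ms=2b +114.286ms=1/3b
5) 800.0ms=7/3b +114.286ms=1/3b
6) 914.286ms=8/3b +114.286ms=1/3b
7) 1028.571ms=3b +342.857ms=1b
Σ=4b of 4 (175bpm 2/4) — PASS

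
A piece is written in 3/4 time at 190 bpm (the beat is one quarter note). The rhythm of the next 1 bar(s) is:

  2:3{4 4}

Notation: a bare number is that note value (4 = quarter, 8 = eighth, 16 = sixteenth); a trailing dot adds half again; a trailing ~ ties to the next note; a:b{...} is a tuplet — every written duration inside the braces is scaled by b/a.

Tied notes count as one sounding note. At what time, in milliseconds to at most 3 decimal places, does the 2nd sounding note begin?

note 2 onset = 3/2b = 473.684ms

1. 0.0ms @ 0 + 473.684ms (3/2)
2. 473.684ms @ 3/2 + 473.684ms (3/2)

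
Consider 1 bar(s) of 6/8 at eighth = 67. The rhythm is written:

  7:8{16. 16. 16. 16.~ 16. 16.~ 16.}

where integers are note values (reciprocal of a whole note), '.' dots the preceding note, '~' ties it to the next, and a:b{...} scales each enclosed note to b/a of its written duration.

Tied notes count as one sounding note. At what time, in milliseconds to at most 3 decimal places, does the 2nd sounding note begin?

note 2 onset = 6/7b = 767.591ms

1. 0.0ms @ 0 + 767.591ms (6/7)
2. 767.591ms @ 6/7 + 767.591ms (6/7)
3. 1535.181ms @ 12/7 + 767.591ms (6/7)
4. 2302.772ms @ 18/7 + 1535.181ms (12/7)
5. 3837.953ms @ 30/7 + 1535.181ms (12/7)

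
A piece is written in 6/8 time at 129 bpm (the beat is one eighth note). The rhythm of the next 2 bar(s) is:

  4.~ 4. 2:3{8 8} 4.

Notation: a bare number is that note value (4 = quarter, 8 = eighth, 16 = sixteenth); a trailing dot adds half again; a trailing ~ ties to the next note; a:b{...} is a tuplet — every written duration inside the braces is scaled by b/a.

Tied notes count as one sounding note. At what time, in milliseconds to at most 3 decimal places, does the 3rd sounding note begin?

1. 0.0ms @ 0 + 2790.698ms (6)
2. 2790.698ms @ 6 + 697.674ms (3/2)
3. 3488.372ms @ 15/2 + 697.674ms (3/2)
4. 4186.047ms @ 9 + 1395.349ms (3)

note 3 onset = 15/2b = 3488.372ms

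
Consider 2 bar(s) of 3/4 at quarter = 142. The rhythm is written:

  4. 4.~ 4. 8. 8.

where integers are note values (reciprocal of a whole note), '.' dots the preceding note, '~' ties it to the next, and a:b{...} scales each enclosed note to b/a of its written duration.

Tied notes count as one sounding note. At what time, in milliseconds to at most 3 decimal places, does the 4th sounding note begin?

note 4 onset = 21/4b = 2218.31ms

1. 0.0ms @ 0 + 633.803ms (3/2)
2. 633.803ms @ 3/2 + 1267.606ms (3)
3. 1901.408ms @ 9/2 + 316.901ms (3/4)
4. 2218.31ms @ 21/4 + 316.901ms (3/4)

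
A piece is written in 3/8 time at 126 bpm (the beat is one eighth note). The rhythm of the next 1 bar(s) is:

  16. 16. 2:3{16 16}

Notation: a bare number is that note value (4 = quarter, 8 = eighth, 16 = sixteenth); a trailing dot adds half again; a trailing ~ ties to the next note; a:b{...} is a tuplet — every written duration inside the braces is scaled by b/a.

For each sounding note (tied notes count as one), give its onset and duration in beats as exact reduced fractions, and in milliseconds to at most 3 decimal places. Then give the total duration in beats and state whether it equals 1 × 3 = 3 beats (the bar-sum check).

1) 0.0ms=0b +357.143ms=3/4b
2) 357.143ms=3/4b +357.143ms=3/4b
3) 714.286ms=3/2b +357.143ms=3/4b
4) 1071.429ms=9/4b +357.143ms=3/4b
Σ=3b of 3 (126bpm 3/8) — PASS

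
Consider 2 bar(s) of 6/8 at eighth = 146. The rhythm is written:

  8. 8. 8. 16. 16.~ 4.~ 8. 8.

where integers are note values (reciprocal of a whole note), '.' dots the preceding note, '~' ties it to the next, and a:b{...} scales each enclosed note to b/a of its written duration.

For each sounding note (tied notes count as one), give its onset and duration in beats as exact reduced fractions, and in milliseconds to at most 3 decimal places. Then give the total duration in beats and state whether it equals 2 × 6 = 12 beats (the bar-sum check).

1) 0.0ms=0b +616.438ms=3/2b
2) 616.438ms=3/2b +616.438ms=3/2b
3) 1232.877ms=3b +616.438ms=3/2b
4) 1849.315ms=9/2b +308.219ms=3/4b
5) 2157.534ms=21/4b +2157.534ms=21/4b
6) 4315.068ms=21/2b +616.438ms=3/2b
Σ=12b of 12 (146bpm 6/8) — PASS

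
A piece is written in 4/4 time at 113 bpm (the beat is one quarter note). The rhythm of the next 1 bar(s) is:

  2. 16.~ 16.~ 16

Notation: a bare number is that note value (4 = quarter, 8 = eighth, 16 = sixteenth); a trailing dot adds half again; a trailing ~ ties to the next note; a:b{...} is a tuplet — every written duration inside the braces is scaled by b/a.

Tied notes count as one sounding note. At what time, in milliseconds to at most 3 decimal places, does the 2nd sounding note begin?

note 2 onset = 3b = 1592.92ms

1. 0.0ms @ 0 + 1592.92ms (3)
2. 1592.92ms @ 3 + 530.973ms (1)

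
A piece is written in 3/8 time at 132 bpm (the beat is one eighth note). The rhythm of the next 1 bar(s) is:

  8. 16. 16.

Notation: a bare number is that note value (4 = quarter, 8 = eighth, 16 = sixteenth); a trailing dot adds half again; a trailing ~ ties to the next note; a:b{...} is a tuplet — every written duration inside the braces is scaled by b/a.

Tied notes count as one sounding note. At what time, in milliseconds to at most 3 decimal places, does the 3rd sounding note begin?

note 3 onset = 9/4b = 1022.727ms

1. 0.0ms @ 0 + 681.818ms (3/2)
2. 681.818ms @ 3/2 + 340.909ms (3/4)
3. 1022.727ms @ 9/4 + 340.909ms (3/4)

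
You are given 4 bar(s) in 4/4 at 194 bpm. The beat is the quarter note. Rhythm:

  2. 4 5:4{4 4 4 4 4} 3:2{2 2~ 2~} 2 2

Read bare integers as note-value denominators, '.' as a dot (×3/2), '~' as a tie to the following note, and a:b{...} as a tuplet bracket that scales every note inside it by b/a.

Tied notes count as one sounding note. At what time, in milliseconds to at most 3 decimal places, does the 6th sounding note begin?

1. 0.0ms @ 0 + 927.835ms (3)
2. 927.835ms @ 3 + 309.278ms (1)
3. 1237.113ms @ 4 + 247.423ms (4/5)
4. 1484.536ms @ 24/5 + 247.423ms (4/5)
5. 1731.959ms @ 28/5 + 247.423ms (4/5)
6. 1979.381ms @ 32/5 + 247.423ms (4/5)
7. 2226.804ms @ 36/5 + 247.423ms (4/5)
8. 2474.227ms @ 8 + 412.371ms (4/3)
9. 2886.598ms @ 28/3 + 1443.299ms (14/3)
10. 4329.897ms @ 14 + 618.557ms (2)

note 6 onset = 32/5b = 1979.381ms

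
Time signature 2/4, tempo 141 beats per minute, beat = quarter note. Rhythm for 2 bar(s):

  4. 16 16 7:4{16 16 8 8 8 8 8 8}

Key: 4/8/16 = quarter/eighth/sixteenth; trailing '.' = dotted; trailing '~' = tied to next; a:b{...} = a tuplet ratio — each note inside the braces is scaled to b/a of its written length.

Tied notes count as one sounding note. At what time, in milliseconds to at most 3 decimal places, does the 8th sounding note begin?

note 8 onset = 20/7b = 1215.805ms

1. 0.0ms @ 0 + 638.298ms (3/2)
2. 638.298ms @ 3/2 + 106.383ms (1/4)
3. 744.681ms @ 7/4 + 106.383ms (1/4)
4. 851.064ms @ 2 + 60.79ms (1/7)
5. 911.854ms @ 15/7 + 60.79ms (1/7)
6. 972.644ms @ 16/7 + 121.581ms (2/7)
7. 1094.225ms @ 18/7 + 121.581ms (2/7)
8. 1215.805ms @ 20/7 + 121.581ms (2/7)
9. 1337.386ms @ 22/7 + 121.581ms (2/7)
10. 1458.967ms @ 24/7 + 121.581ms (2/7)
11. 1580.547ms @ 26/7 + 121.581ms (2/7)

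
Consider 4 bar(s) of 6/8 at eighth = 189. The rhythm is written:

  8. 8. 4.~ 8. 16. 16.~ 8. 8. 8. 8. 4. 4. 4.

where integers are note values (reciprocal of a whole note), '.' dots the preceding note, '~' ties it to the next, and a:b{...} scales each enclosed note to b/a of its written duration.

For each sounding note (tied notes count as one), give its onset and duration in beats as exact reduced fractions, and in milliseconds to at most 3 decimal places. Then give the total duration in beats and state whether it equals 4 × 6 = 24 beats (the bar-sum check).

1) 0.0ms=0b +476.19ms=3/2b
2) 476.19ms=3/2b +476.19ms=3/2b
3) 952.381ms=3b +1428.571ms=9/2b
4) 2380.952ms=15/2b +238.095ms=3/4b
5) 2619.048ms=33/4b +714.286ms=9/4b
6) 3333.333ms=21/2b +476.19ms=3/2b
7) 3809.524ms=12b +476.19ms=3/2b
8) 4285.714ms=27/2b +476.19ms=3/2b
9) 4761.905ms=15b +952.381ms=3b
10) 5714.286ms=18b +952.381ms=3b
11) 6666.667ms=21b +952.381ms=3b
Σ=24b of 24 (189bpm 6/8) — PASS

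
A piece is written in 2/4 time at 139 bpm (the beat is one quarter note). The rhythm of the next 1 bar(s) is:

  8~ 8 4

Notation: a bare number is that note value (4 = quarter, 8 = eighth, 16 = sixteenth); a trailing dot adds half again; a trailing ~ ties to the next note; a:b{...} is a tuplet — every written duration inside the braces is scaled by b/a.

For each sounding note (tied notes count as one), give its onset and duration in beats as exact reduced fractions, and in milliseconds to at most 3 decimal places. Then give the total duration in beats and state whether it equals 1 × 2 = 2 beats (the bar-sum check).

1) 0.0ms=0b +431.655ms=1b
2) 431.655ms=1b +431.655ms=1b
Σ=2b of 2 (139bpm 2/4) — PASS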